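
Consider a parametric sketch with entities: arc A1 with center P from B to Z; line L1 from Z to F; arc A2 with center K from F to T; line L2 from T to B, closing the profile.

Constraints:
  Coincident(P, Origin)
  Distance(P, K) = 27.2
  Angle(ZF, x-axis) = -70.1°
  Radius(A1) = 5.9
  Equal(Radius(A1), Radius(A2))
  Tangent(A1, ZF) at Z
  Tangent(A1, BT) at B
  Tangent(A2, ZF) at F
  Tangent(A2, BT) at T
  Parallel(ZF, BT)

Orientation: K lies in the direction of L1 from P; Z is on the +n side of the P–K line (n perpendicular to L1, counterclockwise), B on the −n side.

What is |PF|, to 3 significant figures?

27.8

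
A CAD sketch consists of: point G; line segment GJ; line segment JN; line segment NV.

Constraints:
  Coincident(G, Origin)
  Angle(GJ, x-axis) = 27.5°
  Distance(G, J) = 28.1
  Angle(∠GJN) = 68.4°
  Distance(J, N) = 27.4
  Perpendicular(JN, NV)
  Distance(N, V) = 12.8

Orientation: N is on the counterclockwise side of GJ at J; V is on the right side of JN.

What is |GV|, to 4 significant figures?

42.50

G is at the origin; GJ runs at 27.5° with length 28.1, so J = 28.1·(cos 27.5°, sin 27.5°) = (24.93, 12.98). ∠GJN = 68.4°, so JN runs at 27.5° + (180° − 68.4°) = 139.1° from the x-axis; with |JN| = 27.4, N = J + 27.4·(cos 139.1°, sin 139.1°) = (4.215, 30.92). JN is perpendicular to NV; with |NV| = 12.8 on the right of JN, V = N + 12.8·(0.6547, 0.7559) = (12.60, 40.59). Then |GV| = |V − G| = 42.50.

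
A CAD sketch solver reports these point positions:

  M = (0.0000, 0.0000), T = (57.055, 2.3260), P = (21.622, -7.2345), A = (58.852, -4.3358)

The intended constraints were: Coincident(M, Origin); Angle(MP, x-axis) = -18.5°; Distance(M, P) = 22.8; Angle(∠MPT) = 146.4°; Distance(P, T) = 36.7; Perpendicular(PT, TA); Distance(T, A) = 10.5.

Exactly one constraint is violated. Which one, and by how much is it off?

Distance(T, A) = 10.5 — off by 3.60.

M = (0.00, 0.00) ✓; MP at -18.50° ✓; |MP| = 22.80 ✓; ∠MPT = 146.4° ✓; |PT| = 36.70 ✓; ∠(PT, TA) = 90.00° ✓; |TA| = 6.900 ✗.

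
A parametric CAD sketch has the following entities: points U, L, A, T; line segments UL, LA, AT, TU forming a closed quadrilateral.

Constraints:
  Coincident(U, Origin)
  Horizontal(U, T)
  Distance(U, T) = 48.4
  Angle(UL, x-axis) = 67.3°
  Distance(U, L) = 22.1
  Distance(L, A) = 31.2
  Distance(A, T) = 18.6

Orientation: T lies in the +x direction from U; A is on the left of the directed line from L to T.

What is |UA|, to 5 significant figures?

42.699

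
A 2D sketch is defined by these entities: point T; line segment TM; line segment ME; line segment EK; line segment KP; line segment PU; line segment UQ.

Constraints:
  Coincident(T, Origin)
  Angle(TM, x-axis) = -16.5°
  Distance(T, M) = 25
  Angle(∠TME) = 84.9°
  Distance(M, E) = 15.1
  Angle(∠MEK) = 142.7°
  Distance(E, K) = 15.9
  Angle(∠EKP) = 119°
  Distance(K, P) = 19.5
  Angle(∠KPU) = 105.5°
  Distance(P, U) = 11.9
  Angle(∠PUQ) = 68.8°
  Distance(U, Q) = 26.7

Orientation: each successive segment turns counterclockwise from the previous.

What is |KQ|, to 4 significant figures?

9.635

T is at the origin; TM runs at -16.5° with length 25.0, so M = (23.97, -7.100). ∠TME = 84.9° gives ME at 78.60° from the x-axis; with |ME| = 15.1, E = (26.96, 7.702). ∠MEK = 142.7° gives EK at 115.9° from the x-axis; with |EK| = 15.9, K = (20.01, 22.00). ∠EKP = 119.0° gives KP at 176.9° from the x-axis; with |KP| = 19.5, P = (0.5385, 23.06). ∠KPU = 105.5° gives PU at -108.6° from the x-axis; with |PU| = 11.9, U = (-3.257, 11.78). ∠PUQ = 68.8° gives UQ at 2.600° from the x-axis; with |UQ| = 26.7, Q = (23.42, 12.99). Then |KQ| = |Q − K| = 9.635.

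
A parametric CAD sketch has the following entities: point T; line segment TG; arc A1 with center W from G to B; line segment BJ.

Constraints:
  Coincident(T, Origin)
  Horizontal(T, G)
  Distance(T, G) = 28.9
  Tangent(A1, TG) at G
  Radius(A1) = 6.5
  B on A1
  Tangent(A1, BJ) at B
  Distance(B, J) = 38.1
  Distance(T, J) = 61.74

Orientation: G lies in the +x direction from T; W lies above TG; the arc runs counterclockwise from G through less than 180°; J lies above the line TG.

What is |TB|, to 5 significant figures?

35.433

T is at the origin; TG is horizontal with |TG| = 28.9 and G on the +x side, so G = (28.900, 0.0000). Tangency of A1 to TG means the radius WG is perpendicular to TG, so W = G + (0, 6.5) = (28.900, 6.5000). Since WB ⟂ BJ (tangency), |WJ| = √(6.5² + 38.1²) = 38.650 regardless of where B sits on A1. So J lies on both circle(T, 61.74) and circle(W, 38.650); the above-TG intersection is J = (46.030, 41.147). B is the foot of the tangent from J: B = (35.128, 4.6402).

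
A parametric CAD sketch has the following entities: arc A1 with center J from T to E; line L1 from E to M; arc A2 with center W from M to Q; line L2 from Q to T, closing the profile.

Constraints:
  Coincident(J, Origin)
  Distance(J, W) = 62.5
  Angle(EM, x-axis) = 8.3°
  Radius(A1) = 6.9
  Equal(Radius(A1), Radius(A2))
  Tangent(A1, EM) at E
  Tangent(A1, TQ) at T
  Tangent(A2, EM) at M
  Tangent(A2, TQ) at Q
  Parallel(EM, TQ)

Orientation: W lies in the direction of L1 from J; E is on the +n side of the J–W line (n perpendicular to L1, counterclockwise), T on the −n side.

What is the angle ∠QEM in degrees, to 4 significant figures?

12.45°

The slot axis is L1's direction at 8.3°, so u = (cos 8.3°, sin 8.3°) = (0.9895, 0.1444) and n = (−sin 8.3°, cos 8.3°) = (-0.1444, 0.9895). J is at the origin and W lies 62.5 along u from J, so W = 62.5·u = (61.85, 9.022). Tangency of A1 to both parallel lines with radius 6.9 puts E and T at J ± 6.9·n: E = (-0.9961, 6.828), T = (0.9961, -6.828). Equal radii place M and Q the same way about W: M = W + 6.9·n = (60.85, 15.85), Q = W − 6.9·n = (62.84, 2.195). Then cos ∠QEM = EQ·EM / (|EQ||EM|), giving 12.45°.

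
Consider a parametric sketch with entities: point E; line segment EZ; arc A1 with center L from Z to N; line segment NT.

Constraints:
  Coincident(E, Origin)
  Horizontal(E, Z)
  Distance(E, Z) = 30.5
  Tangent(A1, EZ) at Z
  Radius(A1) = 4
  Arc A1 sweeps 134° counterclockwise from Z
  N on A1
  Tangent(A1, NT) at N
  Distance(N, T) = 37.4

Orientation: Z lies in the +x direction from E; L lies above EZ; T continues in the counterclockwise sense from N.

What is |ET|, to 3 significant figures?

34.5

On A1, Z sits at bearing -90° from L; a 134° counterclockwise sweep puts N at bearing 44°, so N = L + 4.0·(cos 44°, sin 44°) = (33.4, 6.78). Tangency of A1 to NT means the radius LN is perpendicular to NT, so NT runs along (−sin 44°, cos 44°); with |NT| = 37.4, T = (7.40, 33.7). Then |ET| = |T − E| = 34.5.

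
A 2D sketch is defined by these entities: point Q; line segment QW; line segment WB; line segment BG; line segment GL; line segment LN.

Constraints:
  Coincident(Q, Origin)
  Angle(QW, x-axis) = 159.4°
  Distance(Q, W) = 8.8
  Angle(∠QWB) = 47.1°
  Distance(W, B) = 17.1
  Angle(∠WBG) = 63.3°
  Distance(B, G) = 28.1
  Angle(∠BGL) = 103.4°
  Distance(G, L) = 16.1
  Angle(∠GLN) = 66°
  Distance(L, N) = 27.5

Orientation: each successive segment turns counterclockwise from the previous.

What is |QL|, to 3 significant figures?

22.8

∠WBG = 63.3° gives BG at 49.0° from the x-axis; with |BG| = 28.1, G = (16.7, 8.48). ∠BGL = 103.4° gives GL at 126° from the x-axis; with |GL| = 16.1, L = (7.31, 21.6). Then |QL| = |L − Q| = 22.8.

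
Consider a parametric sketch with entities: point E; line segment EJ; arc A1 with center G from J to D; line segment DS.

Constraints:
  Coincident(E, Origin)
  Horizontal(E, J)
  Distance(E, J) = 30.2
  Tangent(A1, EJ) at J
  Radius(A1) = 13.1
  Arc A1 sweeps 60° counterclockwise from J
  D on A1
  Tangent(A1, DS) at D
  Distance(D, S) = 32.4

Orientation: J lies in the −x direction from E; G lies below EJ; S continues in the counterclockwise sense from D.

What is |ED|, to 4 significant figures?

42.06

E is at the origin; E and J share the same y with |EJ| = 30.2 and J on the −x side, so J = (-30.20, 0.000). The tangent condition forces GJ to be normal to EJ, so G = J + (0, -13.1) = (-30.20, -13.10). On A1, J sits at bearing 90° from G; a 60° counterclockwise sweep puts D at bearing 150°, so D = G + 13.1·(cos 150°, sin 150°) = (-41.54, -6.550). Then |ED| = |D − E| = 42.06.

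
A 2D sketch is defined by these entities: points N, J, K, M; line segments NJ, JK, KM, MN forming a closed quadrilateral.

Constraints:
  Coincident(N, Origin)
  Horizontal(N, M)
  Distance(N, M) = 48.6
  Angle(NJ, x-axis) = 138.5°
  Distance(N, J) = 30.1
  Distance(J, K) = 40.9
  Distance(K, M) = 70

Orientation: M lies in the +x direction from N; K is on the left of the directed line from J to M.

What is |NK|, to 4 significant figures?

52.51

Checks: |JK| = 40.90 ✓; |KM| = 70.00 ✓.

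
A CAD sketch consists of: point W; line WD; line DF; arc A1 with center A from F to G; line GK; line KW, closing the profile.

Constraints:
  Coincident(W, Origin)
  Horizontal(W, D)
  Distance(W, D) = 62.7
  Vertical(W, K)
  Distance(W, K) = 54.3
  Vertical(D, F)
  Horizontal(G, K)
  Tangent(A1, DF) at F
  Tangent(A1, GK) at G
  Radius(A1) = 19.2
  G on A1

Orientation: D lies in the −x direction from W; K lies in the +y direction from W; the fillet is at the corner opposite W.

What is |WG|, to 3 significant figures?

69.6

W is at the origin; W and D share the same y with |WD| = 62.7 and D on the −x side, so D = (-62.7, 0.00). W and K share the same x with |WK| = 54.3 and K on the +y side, so K = (0.00, 54.3). The virtual corner opposite W is at (-62.7, 54.3). Tangency of A1 to DF means the radius AF is perpendicular to DF and the tangent condition forces AG to be normal to GK, with radius 19.2, so the center A sits 19.2 in from both sides at A = (-43.5, 35.1). That places the tangent points at F = (-62.7, 35.1) on DF and G = (-43.5, 54.3) on GK. Then |WG| = |G − W| = 69.6.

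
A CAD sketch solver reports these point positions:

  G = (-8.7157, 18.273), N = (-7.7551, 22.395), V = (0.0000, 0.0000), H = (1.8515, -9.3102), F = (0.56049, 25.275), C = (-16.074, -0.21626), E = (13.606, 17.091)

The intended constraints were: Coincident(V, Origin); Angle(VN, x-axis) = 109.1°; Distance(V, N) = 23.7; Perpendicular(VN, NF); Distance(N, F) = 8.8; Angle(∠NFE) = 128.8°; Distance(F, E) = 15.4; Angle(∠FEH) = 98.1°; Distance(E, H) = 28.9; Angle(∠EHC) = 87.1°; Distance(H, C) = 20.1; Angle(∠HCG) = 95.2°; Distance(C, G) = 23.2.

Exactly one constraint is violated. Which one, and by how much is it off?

Distance(C, G) = 23.2 — off by 3.30.

V = (0.00, 0.00) ✓; VN at 109.1° ✓; |VN| = 23.70 ✓; ∠(VN, NF) = 90.00° ✓; |NF| = 8.800 ✓; ∠NFE = 128.8° ✓; |FE| = 15.40 ✓; ∠FEH = 98.10° ✓; |EH| = 28.90 ✓; ∠EHC = 87.10° ✓; |HC| = 20.10 ✓; ∠HCG = 95.20° ✓; |CG| = 19.90 ✗.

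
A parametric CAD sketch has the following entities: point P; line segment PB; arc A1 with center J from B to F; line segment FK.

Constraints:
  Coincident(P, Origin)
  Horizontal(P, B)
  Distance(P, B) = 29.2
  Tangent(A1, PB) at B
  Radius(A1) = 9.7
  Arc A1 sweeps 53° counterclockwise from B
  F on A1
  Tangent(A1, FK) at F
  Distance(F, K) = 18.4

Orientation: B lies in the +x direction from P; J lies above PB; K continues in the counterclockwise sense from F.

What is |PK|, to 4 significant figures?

51.48

P is at the origin; P and B share the same y with |PB| = 29.2 and B on the +x side, so B = (29.20, 0.000). The tangent condition forces JB to be normal to PB, so J = B + (0, 9.7) = (29.20, 9.700). On A1, B sits at bearing -90° from J; a 53° counterclockwise sweep puts F at bearing -37°, so F = J + 9.7·(cos -37°, sin -37°) = (36.95, 3.862). Since A1 is tangent to FK there, JF ⟂ FK, so FK runs along (−sin -37°, cos -37°); with |FK| = 18.4, K = (48.02, 18.56). Then |PK| = |K − P| = 51.48.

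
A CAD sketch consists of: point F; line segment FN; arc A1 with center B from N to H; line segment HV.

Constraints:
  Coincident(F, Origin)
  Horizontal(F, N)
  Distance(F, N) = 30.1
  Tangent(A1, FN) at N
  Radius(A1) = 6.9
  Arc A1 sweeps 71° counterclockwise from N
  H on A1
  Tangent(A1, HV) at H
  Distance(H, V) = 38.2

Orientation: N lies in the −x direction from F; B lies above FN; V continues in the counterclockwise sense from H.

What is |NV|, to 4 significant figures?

44.97

F is at the origin; FN is horizontal with |FN| = 30.1 and N on the −x side, so N = (-30.10, 0.000). The tangent condition forces BN to be normal to FN, so B = N + (0, 6.9) = (-30.10, 6.900). On A1, N sits at bearing -90° from B; a 71° counterclockwise sweep puts H at bearing -19°, so H = B + 6.9·(cos -19°, sin -19°) = (-23.58, 4.654). Tangency of A1 to HV means the radius BH is perpendicular to HV, so HV runs along (−sin -19°, cos -19°); with |HV| = 38.2, V = (-11.14, 40.77). Then |NV| = |V − N| = 44.97.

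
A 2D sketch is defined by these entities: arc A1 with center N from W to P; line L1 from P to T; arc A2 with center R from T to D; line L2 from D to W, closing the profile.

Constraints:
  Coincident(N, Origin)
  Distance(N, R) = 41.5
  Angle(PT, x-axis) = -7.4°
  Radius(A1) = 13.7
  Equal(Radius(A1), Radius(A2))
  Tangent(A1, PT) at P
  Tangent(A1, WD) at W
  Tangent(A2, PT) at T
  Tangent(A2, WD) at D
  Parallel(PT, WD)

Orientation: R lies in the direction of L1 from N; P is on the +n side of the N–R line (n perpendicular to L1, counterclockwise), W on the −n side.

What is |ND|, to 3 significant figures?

43.7

Tangency of A1 to both parallel lines with radius 13.7 puts P and W at N ± 13.7·n: P = (1.76, 13.6), W = (-1.76, -13.6). Equal radii place T and D the same way about R: T = R + 13.7·n = (42.9, 8.24), D = R − 13.7·n = (39.4, -18.9). Then |ND| = |D − N| = 43.7.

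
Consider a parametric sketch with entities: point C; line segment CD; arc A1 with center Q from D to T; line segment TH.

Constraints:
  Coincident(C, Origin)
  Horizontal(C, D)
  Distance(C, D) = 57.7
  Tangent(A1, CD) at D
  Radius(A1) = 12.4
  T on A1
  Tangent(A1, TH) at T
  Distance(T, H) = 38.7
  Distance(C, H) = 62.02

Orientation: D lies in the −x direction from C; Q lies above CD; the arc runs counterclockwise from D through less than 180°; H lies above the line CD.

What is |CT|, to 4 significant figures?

46.63

Checks: C.y = 0.00, D.y = 0.00 ✓; ∠(QD, DC) = 90.00° ✓; |QT| = 12.40 ✓; ∠(QT, TH) = 90.00° ✓; |TH| = 38.70 ✓; |CH| = 62.02 ✓.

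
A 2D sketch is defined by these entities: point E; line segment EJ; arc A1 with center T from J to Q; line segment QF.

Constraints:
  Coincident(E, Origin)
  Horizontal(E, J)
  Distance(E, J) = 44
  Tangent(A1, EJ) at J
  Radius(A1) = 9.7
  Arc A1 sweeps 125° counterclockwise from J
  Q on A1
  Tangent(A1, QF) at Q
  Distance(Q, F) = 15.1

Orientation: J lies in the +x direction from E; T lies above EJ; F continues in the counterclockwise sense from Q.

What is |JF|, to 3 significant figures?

27.6

On A1, J sits at bearing -90° from T; a 125° counterclockwise sweep puts Q at bearing 35°, so Q = T + 9.7·(cos 35°, sin 35°) = (51.9, 15.3). A1 meets QF tangentially, so TQ is at right angles to QF, so QF runs along (−sin 35°, cos 35°); with |QF| = 15.1, F = (43.3, 27.6). Then |JF| = |F − J| = 27.6.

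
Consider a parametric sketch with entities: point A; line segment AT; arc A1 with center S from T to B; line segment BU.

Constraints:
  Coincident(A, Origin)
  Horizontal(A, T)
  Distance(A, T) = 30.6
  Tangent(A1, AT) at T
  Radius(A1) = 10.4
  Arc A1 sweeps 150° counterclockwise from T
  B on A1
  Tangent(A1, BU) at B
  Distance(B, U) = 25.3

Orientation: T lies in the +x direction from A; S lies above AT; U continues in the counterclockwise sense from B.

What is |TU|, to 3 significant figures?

36.2

On A1, T sits at bearing -90° from S; a 150° counterclockwise sweep puts B at bearing 60°, so B = S + 10.4·(cos 60°, sin 60°) = (35.8, 19.4). Tangency of A1 to BU means the radius SB is perpendicular to BU, so BU runs along (−sin 60°, cos 60°); with |BU| = 25.3, U = (13.9, 32.1). Then |TU| = |U − T| = 36.2.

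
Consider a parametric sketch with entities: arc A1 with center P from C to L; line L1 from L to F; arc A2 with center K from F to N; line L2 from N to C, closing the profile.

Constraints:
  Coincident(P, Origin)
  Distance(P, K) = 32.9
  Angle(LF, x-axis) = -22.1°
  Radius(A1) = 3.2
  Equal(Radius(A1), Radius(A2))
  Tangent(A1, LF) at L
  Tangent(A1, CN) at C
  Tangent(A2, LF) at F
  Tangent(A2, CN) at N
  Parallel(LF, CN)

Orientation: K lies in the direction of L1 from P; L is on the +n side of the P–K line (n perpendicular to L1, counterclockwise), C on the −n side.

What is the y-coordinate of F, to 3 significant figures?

-9.41

The slot axis is L1's direction at -22.1°, so u = (cos -22.1°, sin -22.1°) = (0.927, -0.376) and n = (−sin -22.1°, cos -22.1°) = (0.376, 0.927). P is at the origin and K lies 32.9 along u from P, so K = 32.9·u = (30.5, -12.4). Tangency of A1 to both parallel lines with radius 3.2 puts L and C at P ± 3.2·n: L = (1.20, 2.96), C = (-1.20, -2.96). Equal radii place F and N the same way about K: F = K + 3.2·n = (31.7, -9.41), N = K − 3.2·n = (29.3, -15.3). So F.y = -9.41.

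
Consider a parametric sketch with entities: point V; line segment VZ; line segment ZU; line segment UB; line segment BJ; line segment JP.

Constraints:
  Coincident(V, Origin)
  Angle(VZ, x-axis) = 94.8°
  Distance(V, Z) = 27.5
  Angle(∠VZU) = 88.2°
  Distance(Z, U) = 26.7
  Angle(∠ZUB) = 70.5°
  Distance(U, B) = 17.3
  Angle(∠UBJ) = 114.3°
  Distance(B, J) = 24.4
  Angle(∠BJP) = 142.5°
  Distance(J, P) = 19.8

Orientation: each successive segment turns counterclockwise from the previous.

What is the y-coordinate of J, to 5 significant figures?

9.5653

V is at the origin; VZ runs at 94.8° with length 27.5, so Z = (-2.3011, 27.404). ∠VZU = 88.2° gives ZU at -173.40° from the x-axis; with |ZU| = 26.7, U = (-28.824, 24.335). ∠ZUB = 70.5° gives UB at -63.900° from the x-axis; with |UB| = 17.3, B = (-21.213, 8.7989). ∠UBJ = 114.3° gives BJ at 1.8000° from the x-axis; with |BJ| = 24.4, J = (3.1747, 9.5653). So J.y = 9.5653.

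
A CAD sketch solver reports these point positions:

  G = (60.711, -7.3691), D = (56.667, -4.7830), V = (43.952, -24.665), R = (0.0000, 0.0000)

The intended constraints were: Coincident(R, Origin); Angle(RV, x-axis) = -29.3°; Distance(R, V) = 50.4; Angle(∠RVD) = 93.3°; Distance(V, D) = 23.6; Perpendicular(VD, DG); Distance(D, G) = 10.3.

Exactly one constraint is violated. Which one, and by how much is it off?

Distance(D, G) = 10.3 — off by 5.50.

R = (0.00, 0.00) ✓; RV at -29.30° ✓; |RV| = 50.40 ✓; ∠RVD = 93.30° ✓; |VD| = 23.60 ✓; ∠(VD, DG) = 90.00° ✓; |DG| = 4.800 ✗.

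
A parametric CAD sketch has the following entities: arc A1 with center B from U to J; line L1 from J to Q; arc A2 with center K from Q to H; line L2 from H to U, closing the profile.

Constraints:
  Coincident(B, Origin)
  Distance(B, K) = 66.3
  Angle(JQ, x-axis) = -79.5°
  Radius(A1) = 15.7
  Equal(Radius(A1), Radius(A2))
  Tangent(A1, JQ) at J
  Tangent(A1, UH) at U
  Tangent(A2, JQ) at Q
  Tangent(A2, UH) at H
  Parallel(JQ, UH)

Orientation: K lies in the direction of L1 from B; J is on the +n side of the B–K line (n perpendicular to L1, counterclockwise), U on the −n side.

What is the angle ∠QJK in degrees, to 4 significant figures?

13.32°

Tangency of A1 to both parallel lines with radius 15.7 puts J and U at B ± 15.7·n: J = (15.44, 2.861), U = (-15.44, -2.861). Equal radii place Q and H the same way about K: Q = K + 15.7·n = (27.52, -62.33), H = K − 15.7·n = (-3.355, -68.05). Then cos ∠QJK = JQ·JK / (|JQ||JK|), giving 13.32°.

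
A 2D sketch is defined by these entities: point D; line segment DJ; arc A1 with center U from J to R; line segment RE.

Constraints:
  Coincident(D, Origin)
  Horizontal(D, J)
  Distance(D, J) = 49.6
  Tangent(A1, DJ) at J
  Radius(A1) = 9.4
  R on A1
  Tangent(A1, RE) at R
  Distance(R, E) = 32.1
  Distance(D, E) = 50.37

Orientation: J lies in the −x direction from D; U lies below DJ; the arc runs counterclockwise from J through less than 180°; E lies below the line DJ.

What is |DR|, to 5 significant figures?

58.360

Checks: |UJ| = 9.400 ✓; |UR| = 9.400 ✓; ∠(UR, RE) = 90.00° ✓; |RE| = 32.10 ✓; |DE| = 50.37 ✓.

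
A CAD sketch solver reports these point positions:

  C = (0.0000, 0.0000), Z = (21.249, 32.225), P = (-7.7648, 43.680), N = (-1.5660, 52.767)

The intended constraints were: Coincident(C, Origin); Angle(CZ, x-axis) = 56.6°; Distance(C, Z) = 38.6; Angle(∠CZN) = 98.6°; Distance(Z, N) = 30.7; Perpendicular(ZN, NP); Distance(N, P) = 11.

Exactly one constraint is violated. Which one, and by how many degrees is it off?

Perpendicular(ZN, NP) — off by 7.70°.

C = (0.00, 0.00) ✓; CZ at 56.60° ✓; |CZ| = 38.60 ✓; ∠CZN = 98.60° ✓; |ZN| = 30.70 ✓; ∠(ZN, NP) = 97.70° ✗; |NP| = 11.00 ✓.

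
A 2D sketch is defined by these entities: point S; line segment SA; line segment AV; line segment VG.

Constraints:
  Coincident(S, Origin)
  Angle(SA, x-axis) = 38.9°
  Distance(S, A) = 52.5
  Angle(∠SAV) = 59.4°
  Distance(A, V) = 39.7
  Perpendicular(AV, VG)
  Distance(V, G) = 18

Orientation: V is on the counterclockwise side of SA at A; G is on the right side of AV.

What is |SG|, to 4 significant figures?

64.51

S is at the origin; SA runs at 38.9° with length 52.5, so A = 52.5·(cos 38.9°, sin 38.9°) = (40.86, 32.97). ∠SAV = 59.4°, so AV runs at 38.9° + (180° − 59.4°) = 159.5° from the x-axis; with |AV| = 39.7, V = A + 39.7·(cos 159.5°, sin 159.5°) = (3.672, 46.87). AV is perpendicular to VG; with |VG| = 18.0 on the right of AV, G = V + 18.0·(0.3502, 0.9367) = (9.976, 63.73). Then |SG| = |G − S| = 64.51.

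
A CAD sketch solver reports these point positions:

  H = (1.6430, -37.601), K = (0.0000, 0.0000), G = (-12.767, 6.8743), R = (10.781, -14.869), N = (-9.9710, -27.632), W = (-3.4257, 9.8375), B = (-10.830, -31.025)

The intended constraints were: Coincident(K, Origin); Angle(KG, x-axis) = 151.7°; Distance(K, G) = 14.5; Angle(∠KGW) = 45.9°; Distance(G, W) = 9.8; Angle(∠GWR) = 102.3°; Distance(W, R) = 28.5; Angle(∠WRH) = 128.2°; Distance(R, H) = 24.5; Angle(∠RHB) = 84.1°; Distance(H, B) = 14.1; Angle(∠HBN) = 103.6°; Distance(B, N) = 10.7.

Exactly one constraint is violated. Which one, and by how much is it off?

Distance(B, N) = 10.7 — off by 7.20.

K = (0.00, 0.00) ✓; KG at 151.7° ✓; |KG| = 14.50 ✓; ∠KGW = 45.90° ✓; |GW| = 9.800 ✓; ∠GWR = 102.3° ✓; |WR| = 28.50 ✓; ∠WRH = 128.2° ✓; |RH| = 24.50 ✓; ∠RHB = 84.10° ✓; |HB| = 14.10 ✓; ∠HBN = 103.6° ✓; |BN| = 3.500 ✗.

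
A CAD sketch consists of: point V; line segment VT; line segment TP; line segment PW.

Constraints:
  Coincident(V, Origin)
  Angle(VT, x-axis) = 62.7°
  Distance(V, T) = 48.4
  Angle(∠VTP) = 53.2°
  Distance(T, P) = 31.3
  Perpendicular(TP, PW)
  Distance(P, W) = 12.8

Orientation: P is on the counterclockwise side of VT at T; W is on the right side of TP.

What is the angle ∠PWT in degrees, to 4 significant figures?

67.76°

∠VTP = 53.2°, so TP runs at 62.7° + (180° − 53.2°) = 189.5° from the x-axis; with |TP| = 31.3, P = T + 31.3·(cos 189.5°, sin 189.5°) = (-8.672, 37.84). TP is perpendicular to PW; with |PW| = 12.8 on the right of TP, W = P + 12.8·(-0.1650, 0.9863) = (-10.78, 50.47). Then cos ∠PWT = WP·WT / (|WP||WT|), giving 67.76°.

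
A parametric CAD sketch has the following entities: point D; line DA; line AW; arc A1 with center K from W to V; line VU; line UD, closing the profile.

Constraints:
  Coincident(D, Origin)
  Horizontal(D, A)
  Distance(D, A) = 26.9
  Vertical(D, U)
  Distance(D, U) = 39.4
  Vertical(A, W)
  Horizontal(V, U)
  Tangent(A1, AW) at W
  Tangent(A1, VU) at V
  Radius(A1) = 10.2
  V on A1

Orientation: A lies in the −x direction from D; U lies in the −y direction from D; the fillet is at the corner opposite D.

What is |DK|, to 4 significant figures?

33.64

D is at the origin; D and A share the same y with |DA| = 26.9 and A on the −x side, so A = (-26.90, 0.000). D and U share the same x with |DU| = 39.4 and U on the −y side, so U = (0.000, -39.40). The virtual corner opposite D is at (-26.90, -39.40). A1 meets AW tangentially, so KW is at right angles to AW and the tangent condition forces KV to be normal to VU, with radius 10.2, so the center K sits 10.2 in from both sides at K = (-16.70, -29.20). Then |DK| = |K − D| = 33.64.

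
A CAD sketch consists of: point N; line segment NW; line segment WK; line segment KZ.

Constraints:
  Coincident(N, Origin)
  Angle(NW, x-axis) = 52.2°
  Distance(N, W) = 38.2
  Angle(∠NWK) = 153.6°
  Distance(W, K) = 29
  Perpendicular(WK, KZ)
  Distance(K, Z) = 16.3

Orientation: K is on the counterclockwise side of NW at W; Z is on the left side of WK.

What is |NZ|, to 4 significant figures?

63.22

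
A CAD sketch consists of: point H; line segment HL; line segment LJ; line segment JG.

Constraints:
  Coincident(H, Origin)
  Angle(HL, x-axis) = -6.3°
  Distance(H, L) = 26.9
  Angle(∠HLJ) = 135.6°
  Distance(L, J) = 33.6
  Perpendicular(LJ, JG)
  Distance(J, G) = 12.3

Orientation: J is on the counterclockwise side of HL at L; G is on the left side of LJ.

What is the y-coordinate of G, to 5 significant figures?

27.460

∠HLJ = 135.6°, so LJ runs at -6.3° + (180° − 135.6°) = 38.100° from the x-axis; with |LJ| = 33.6, J = L + 33.6·(cos 38.100°, sin 38.100°) = (53.179, 17.781). The perpendicularity gives JG at right angles to LJ; with |JG| = 12.3 on the left of LJ, G = J + 12.3·(-0.61704, 0.78694) = (45.589, 27.460). So G.y = 27.460.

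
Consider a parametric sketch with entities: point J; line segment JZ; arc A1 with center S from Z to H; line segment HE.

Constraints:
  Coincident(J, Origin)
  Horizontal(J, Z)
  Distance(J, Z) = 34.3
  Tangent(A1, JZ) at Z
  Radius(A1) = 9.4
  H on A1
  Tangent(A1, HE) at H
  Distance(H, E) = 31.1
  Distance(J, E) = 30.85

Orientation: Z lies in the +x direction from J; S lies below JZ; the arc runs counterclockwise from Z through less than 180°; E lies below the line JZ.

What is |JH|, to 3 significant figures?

26.9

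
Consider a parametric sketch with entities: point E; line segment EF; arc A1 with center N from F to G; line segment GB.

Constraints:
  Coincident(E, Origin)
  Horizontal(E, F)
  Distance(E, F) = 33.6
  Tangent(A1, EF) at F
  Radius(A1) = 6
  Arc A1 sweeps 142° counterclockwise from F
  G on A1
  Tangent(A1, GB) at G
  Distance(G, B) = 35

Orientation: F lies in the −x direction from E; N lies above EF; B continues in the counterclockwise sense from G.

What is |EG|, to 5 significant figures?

31.772

E is at the origin; E and F share the same y with |EF| = 33.6 and F on the −x side, so F = (-33.600, 0.0000). Tangency of A1 to EF means the radius NF is perpendicular to EF, so N = F + (0, 6) = (-33.600, 6.0000). On A1, F sits at bearing -90° from N; a 142° counterclockwise sweep puts G at bearing 52°, so G = N + 6.0·(cos 52°, sin 52°) = (-29.906, 10.728). Then |EG| = |G − E| = 31.772.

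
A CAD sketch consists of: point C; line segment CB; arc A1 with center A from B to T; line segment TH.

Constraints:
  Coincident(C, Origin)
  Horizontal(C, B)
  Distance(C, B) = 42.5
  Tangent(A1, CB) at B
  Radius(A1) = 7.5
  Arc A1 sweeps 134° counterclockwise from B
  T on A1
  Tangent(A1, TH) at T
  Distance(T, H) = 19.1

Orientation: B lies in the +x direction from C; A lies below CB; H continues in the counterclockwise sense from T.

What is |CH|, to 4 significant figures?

56.89

C is at the origin; C and B share the same y with |CB| = 42.5 and B on the +x side, so B = (42.50, 0.000). A1 meets CB tangentially, so AB is at right angles to CB, so A = B + (0, -7.5) = (42.50, -7.500). On A1, B sits at bearing 90° from A; a 134° counterclockwise sweep puts T at bearing 224°, so T = A + 7.5·(cos 224°, sin 224°) = (37.10, -12.71). Since A1 is tangent to TH there, AT ⟂ TH, so TH runs along (−sin 224°, cos 224°); with |TH| = 19.1, H = (50.37, -26.45). Then |CH| = |H − C| = 56.89.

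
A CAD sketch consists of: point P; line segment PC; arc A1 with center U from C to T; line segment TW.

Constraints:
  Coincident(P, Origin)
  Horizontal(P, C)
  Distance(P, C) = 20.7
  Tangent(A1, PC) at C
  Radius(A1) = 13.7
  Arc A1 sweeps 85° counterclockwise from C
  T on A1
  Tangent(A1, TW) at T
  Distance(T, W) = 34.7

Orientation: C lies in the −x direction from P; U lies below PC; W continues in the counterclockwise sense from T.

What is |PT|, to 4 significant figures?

36.55

P is at the origin; P and C share the same y with |PC| = 20.7 and C on the −x side, so C = (-20.70, 0.000). Since A1 is tangent to PC there, UC ⟂ PC, so U = C + (0, -13.7) = (-20.70, -13.70). On A1, C sits at bearing 90° from U; an 85° counterclockwise sweep puts T at bearing 175°, so T = U + 13.7·(cos 175°, sin 175°) = (-34.35, -12.51). Then |PT| = |T − P| = 36.55.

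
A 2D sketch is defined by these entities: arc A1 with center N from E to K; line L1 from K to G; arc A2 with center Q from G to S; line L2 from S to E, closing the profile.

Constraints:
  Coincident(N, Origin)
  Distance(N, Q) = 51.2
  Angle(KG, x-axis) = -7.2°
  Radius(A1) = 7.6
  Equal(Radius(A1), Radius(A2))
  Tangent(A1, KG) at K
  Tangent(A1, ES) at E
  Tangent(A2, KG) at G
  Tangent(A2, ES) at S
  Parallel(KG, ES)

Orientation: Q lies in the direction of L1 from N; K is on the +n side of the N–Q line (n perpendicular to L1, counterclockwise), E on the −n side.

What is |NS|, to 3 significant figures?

51.8

The slot axis is L1's direction at -7.2°, so u = (cos -7.2°, sin -7.2°) = (0.992, -0.125) and n = (−sin -7.2°, cos -7.2°) = (0.125, 0.992). N is at the origin and Q lies 51.2 along u from N, so Q = 51.2·u = (50.8, -6.42). Tangency of A1 to both parallel lines with radius 7.6 puts K and E at N ± 7.6·n: K = (0.953, 7.54), E = (-0.953, -7.54). Equal radii place G and S the same way about Q: G = Q + 7.6·n = (51.7, 1.12), S = Q − 7.6·n = (49.8, -14.0). Then |NS| = |S − N| = 51.8.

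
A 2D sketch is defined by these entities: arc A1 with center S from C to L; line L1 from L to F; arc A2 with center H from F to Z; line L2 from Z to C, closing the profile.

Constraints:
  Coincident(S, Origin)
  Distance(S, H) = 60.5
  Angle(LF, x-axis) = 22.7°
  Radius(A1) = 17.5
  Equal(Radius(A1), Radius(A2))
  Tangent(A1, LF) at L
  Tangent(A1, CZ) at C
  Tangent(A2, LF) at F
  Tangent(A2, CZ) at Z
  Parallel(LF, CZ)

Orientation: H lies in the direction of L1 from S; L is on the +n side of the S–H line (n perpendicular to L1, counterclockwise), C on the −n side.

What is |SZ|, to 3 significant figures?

63.0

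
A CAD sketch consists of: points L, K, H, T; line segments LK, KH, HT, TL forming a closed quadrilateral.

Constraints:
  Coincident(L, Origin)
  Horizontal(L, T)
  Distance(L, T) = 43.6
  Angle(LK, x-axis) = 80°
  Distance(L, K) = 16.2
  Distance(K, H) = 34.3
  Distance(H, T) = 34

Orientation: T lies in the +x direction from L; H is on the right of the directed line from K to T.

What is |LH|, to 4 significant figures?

21.57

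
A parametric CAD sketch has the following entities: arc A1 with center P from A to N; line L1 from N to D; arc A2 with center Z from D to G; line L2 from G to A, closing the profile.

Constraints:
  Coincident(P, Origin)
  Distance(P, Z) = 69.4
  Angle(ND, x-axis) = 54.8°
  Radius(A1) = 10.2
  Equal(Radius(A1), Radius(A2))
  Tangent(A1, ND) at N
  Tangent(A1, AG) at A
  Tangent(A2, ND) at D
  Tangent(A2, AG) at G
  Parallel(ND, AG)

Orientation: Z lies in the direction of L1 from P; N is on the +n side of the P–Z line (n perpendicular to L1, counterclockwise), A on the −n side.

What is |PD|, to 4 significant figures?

70.15

Tangency of A1 to both parallel lines with radius 10.2 puts N and A at P ± 10.2·n: N = (-8.335, 5.880), A = (8.335, -5.880). Equal radii place D and G the same way about Z: D = Z + 10.2·n = (31.67, 62.59), G = Z − 10.2·n = (48.34, 50.83). Then |PD| = |D − P| = 70.15.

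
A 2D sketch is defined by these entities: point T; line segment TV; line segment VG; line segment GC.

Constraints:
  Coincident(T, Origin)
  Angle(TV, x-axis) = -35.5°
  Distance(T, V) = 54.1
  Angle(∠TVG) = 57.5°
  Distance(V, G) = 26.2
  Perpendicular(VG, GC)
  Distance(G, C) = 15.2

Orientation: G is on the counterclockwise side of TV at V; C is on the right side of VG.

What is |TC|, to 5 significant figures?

60.895

T is at the origin; TV runs at -35.5° with length 54.1, so V = 54.1·(cos -35.5°, sin -35.5°) = (44.044, -31.416). ∠TVG = 57.5°, so VG runs at -35.5° + (180° − 57.5°) = 87.000° from the x-axis; with |VG| = 26.2, G = V + 26.2·(cos 87.000°, sin 87.000°) = (45.415, -5.2519). VG is perpendicular to GC; with |GC| = 15.2 on the right of VG, C = G + 15.2·(0.99863, -0.052336) = (60.594, -6.0474). Then |TC| = |C − T| = 60.895.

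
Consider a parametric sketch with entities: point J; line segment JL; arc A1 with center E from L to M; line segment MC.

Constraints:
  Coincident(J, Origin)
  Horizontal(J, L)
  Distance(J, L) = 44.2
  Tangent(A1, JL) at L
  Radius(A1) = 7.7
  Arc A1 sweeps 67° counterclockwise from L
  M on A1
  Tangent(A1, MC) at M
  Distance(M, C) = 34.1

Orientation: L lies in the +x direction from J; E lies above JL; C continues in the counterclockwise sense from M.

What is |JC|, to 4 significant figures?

74.00

J is at the origin; JL is horizontal with |JL| = 44.2 and L on the +x side, so L = (44.20, 0.000). A1 meets JL tangentially, so EL is at right angles to JL, so E = L + (0, 7.7) = (44.20, 7.700). On A1, L sits at bearing -90° from E; a 67° counterclockwise sweep puts M at bearing -23°, so M = E + 7.7·(cos -23°, sin -23°) = (51.29, 4.691). Since A1 is tangent to MC there, EM ⟂ MC, so MC runs along (−sin -23°, cos -23°); with |MC| = 34.1, C = (64.61, 36.08). Then |JC| = |C − J| = 74.00.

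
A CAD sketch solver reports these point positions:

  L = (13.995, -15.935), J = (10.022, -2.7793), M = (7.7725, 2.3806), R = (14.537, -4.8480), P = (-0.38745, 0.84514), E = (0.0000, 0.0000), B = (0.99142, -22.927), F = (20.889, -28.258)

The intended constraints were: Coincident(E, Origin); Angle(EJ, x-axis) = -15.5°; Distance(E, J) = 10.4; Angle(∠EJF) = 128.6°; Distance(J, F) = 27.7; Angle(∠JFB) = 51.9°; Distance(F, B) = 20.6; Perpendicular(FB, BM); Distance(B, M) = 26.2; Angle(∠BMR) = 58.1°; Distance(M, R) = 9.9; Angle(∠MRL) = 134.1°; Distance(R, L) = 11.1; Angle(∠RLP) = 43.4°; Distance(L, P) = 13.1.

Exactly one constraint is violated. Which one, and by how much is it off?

Distance(L, P) = 13.1 — off by 9.00.

E = (0.00, 0.00) ✓; EJ at -15.50° ✓; |EJ| = 10.40 ✓; ∠EJF = 128.6° ✓; |JF| = 27.70 ✓; ∠JFB = 51.90° ✓; |FB| = 20.60 ✓; ∠(FB, BM) = 90.00° ✓; |BM| = 26.20 ✓; ∠BMR = 58.10° ✓; |MR| = 9.900 ✓; ∠MRL = 134.1° ✓; |RL| = 11.10 ✓; ∠RLP = 43.40° ✓; |LP| = 22.10 ✗.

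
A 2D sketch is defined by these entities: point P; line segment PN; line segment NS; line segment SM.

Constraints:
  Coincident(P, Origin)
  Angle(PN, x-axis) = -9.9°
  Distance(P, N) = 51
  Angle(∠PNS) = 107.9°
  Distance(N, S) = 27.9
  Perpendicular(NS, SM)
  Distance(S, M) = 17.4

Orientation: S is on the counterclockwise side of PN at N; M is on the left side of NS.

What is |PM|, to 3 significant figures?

53.6

P is at the origin; PN runs at -9.9° with length 51.0, so N = 51.0·(cos -9.9°, sin -9.9°) = (50.2, -8.77). ∠PNS = 107.9°, so NS runs at -9.9° + (180° − 107.9°) = 62.2° from the x-axis; with |NS| = 27.9, S = N + 27.9·(cos 62.2°, sin 62.2°) = (63.3, 15.9). The perpendicularity gives SM at right angles to NS; with |SM| = 17.4 on the left of NS, M = S + 17.4·(-0.885, 0.466) = (47.9, 24.0). Then |PM| = |M − P| = 53.6.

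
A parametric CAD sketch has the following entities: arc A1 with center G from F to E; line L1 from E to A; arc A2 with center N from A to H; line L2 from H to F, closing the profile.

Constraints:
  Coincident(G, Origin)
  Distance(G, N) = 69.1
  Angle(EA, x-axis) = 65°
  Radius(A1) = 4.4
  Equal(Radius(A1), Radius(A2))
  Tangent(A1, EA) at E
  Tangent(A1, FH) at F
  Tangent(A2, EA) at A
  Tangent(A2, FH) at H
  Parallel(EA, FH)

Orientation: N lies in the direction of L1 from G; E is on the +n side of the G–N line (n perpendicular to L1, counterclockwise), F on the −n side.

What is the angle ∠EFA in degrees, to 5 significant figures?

82.742°

The slot axis is L1's direction at 65.0°, so u = (cos 65.0°, sin 65.0°) = (0.42262, 0.90631) and n = (−sin 65.0°, cos 65.0°) = (-0.90631, 0.42262). G is at the origin and N lies 69.1 along u from G, so N = 69.1·u = (29.203, 62.626). Tangency of A1 to both parallel lines with radius 4.4 puts E and F at G ± 4.4·n: E = (-3.9878, 1.8595), F = (3.9878, -1.8595). Equal radii place A and H the same way about N: A = N + 4.4·n = (25.215, 64.485), H = N − 4.4·n = (33.191, 60.766). Then cos ∠EFA = FE·FA / (|FE||FA|), giving 82.742°.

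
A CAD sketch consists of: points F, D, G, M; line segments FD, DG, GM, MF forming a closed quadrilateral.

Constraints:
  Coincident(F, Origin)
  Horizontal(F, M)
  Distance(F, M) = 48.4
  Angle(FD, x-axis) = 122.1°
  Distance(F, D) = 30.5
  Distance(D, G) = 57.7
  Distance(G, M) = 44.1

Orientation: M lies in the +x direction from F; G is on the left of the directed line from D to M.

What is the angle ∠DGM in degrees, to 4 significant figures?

85.13°

F is at the origin; F and M share the same y with |FM| = 48.4 and M in +x, so M = (48.4, 0). FD runs at 122.1° with |FD| = 30.5, so D = (-16.21, 25.84). G is determined by |DG| = 57.7 and |GM| = 44.1 together: it lies at the intersection of circle(D, 57.7) and circle(M, 44.1). With |DM| = 69.58, the foot of the radical line on DM is 44.74 from D and the perpendicular offset is √(57.7² − 44.74²) = 36.44. Taking the left-of-DM solution: G = (38.86, 43.06).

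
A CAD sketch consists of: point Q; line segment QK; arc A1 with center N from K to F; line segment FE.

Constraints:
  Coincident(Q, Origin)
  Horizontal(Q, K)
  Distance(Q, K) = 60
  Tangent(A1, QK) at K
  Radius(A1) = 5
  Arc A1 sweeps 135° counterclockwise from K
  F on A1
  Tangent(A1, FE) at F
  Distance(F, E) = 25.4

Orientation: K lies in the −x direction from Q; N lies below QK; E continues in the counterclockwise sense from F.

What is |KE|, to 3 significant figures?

30.2

Q is at the origin; Q and K share the same y with |QK| = 60.0 and K on the −x side, so K = (-60.0, 0.00). The tangent condition forces NK to be normal to QK, so N = K + (0, -5) = (-60.0, -5.00). On A1, K sits at bearing 90° from N; a 135° counterclockwise sweep puts F at bearing 225°, so F = N + 5.0·(cos 225°, sin 225°) = (-63.5, -8.54). Since A1 is tangent to FE there, NF ⟂ FE, so FE runs along (−sin 225°, cos 225°); with |FE| = 25.4, E = (-45.6, -26.5). Then |KE| = |E − K| = 30.2.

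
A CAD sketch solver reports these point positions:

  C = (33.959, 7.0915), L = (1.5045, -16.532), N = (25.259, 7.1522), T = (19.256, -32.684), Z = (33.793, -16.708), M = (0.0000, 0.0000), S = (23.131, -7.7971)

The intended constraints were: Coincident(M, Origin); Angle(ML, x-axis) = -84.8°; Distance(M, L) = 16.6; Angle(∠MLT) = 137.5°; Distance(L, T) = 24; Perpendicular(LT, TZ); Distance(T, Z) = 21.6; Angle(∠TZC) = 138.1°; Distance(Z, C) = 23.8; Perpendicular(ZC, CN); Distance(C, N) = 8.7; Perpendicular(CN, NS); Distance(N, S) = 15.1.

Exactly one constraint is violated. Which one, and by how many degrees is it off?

Perpendicular(CN, NS) — off by 7.70°.

M = (0.00, 0.00) ✓; ML at -84.80° ✓; |ML| = 16.60 ✓; ∠MLT = 137.5° ✓; |LT| = 24.00 ✓; ∠(LT, TZ) = 90.00° ✓; |TZ| = 21.60 ✓; ∠TZC = 138.1° ✓; |ZC| = 23.80 ✓; ∠(ZC, CN) = 90.00° ✓; |CN| = 8.700 ✓; ∠(CN, NS) = 82.30° ✗; |NS| = 15.10 ✓.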